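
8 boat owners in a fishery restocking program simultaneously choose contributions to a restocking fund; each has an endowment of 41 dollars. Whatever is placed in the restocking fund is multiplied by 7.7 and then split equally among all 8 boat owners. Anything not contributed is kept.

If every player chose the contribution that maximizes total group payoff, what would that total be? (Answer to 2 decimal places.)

Each contributed unit returns 7.700 to the group as a whole (0.9625 to each of 8 players), which exceeds 1, so the social optimum is full contribution: group total = 7.700 × 328 = 2525.60.

2525.60 dollars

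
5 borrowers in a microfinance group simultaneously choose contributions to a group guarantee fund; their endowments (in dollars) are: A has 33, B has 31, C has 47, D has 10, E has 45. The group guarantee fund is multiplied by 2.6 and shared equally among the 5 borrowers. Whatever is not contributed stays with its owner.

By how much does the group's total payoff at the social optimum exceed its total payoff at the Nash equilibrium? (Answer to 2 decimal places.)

265.60 dollars

The private return per contributed unit is 2.6/5 = 0.5200 < 1 for every player regardless of endowment, so the Nash equilibrium is zero contribution and the group total is Σ E_j = 33 + 31 + 47 + 10 + 45 = 166.
Each contributed unit returns 2.600 to the group, so the social optimum is full contribution by everyone: group total = 2.600 × 166 = 431.60.
Efficiency loss = (2.600 − 1) × 166 = 265.60.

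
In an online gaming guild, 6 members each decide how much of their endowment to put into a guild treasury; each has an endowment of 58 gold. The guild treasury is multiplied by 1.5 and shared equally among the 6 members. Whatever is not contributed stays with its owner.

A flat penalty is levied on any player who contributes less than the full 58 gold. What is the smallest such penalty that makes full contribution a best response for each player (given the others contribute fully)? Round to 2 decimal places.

43.50 gold

Given the others contribute fully, the best deviation is to contribute 0 (any partial contribution still incurs the fine and gives up units whose private return 0.2500 is below 1).
Deviating from 58 to 0 saves 58 gold but forfeits the deviator's share of the drop in the guild treasury: 1.5/6 × 58 = 14.50.
So the deviation gain is 58 − 14.50 = 43.50, and the fine must be at least 43.50 gold to wipe it out.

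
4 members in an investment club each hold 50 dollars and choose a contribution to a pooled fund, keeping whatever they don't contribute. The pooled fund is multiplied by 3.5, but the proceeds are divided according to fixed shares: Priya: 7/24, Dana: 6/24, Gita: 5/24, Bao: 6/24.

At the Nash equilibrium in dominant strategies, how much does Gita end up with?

A player with share s gets back 3.5·s per unit contributed, so full contribution is dominant for anyone with s > 1/3.5 = 0.2857 and zero contribution is dominant for anyone below.
Priya alone (share 7/24) is above the threshold, contributing 50; the remaining 3 contribute 0. Total contributed: 50.
Gita keeps 50 and receives 3.5 × 50 × 5/24 = 36.46 from the pooled fund, for a payoff of 86.46.

86.46 dollars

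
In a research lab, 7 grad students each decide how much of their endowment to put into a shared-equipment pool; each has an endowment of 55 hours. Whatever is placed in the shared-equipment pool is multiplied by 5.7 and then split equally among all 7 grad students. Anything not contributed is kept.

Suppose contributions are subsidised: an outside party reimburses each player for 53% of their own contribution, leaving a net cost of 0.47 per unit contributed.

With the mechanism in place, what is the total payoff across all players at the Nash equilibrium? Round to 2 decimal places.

The effective private return per unit is now (5.7/7) / 0.47 = 1.7325 > 1, so every player's dominant strategy flips to full contribution.
At the Nash equilibrium everyone contributes 55. Group total payoff = 7 × (55 × 0.53 + 5.7 × 55) = 2398.55.

2398.55 hours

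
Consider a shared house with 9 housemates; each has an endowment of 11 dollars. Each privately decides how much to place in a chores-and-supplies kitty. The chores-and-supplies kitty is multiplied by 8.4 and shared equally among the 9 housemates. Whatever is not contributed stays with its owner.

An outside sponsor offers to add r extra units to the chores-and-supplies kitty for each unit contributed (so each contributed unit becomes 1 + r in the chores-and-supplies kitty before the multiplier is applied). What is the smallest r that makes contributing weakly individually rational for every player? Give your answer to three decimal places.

0.071

With matching at rate r, one contributed unit becomes (1 + r) in the chores-and-supplies kitty and returns 8.4 × (1 + r) / 9 to the contributor.
Setting this equal to 1: 1 + r = 9/8.4 = 1.0714.
So the minimum matching rate is r = 1.0714 − 1 = 0.071.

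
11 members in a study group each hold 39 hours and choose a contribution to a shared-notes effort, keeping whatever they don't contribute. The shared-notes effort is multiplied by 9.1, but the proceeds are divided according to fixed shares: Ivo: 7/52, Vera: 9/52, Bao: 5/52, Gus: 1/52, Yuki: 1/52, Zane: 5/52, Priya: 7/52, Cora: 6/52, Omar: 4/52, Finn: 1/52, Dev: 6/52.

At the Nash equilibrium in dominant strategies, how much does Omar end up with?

175.50 hours

Player j's private return per contributed unit is 9.1 × (j's share). Contributing is weakly dominant for j when that share is at least 1/9.1 = 0.1099, and contributing 0 is dominant otherwise.
The shares above 0.1099 belong to Ivo, Vera, Priya, Cora and Dev, contributing 39 each; the remaining 6 contribute 0. Total contributed: 195.
Omar keeps 39 and receives 9.1 × 195 × 4/52 = 136.50 from the shared-notes effort, for a payoff of 175.50.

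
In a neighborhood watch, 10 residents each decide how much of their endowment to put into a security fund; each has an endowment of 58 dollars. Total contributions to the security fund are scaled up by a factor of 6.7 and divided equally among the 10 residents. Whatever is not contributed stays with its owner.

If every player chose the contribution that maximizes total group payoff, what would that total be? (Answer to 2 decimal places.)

3886.00 dollars

Each contributed unit returns 6.700 to the group as a whole (0.6700 to each of 10 players), which exceeds 1, so the social optimum is full contribution: group total = 6.700 × 580 = 3886.00.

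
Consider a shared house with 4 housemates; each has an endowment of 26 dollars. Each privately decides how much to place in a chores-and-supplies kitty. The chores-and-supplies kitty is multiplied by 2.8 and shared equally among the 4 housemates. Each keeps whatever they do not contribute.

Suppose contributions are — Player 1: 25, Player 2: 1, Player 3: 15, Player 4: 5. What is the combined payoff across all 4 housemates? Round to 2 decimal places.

186.80 dollars

Total contributed: 25 + 1 + 15 + 5 = 46; total kept: 4 × 26 − 46 = 58.
The chores-and-supplies kitty pays out 2.8 × 46 = 128.80 in aggregate.
Group total = 58 + 128.80 = 186.80.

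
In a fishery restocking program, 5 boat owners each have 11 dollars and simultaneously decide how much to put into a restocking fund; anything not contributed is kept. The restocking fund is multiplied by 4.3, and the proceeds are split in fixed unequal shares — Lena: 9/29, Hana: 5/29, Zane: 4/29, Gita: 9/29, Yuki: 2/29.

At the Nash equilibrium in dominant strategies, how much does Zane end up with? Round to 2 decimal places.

A player with share s gets back 4.3·s per unit contributed, so full contribution is dominant for anyone with s > 1/4.3 = 0.2326 and zero contribution is dominant for anyone below.
The shares above 0.2326 belong to Lena and Gita, contributing 11 each; the remaining 3 contribute 0. Total contributed: 22.
Zane keeps 11 and receives 4.3 × 22 × 4/29 = 13.05 from the restocking fund, for a payoff of 24.05.

24.05 dollars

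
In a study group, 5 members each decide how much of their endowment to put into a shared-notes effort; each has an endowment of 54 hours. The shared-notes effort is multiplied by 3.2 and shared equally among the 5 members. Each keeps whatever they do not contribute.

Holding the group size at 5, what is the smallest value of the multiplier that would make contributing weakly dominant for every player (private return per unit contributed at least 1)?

A contributed unit returns (multiplier)/5 to its contributor.
This reaches 1 exactly when the multiplier is 5.

5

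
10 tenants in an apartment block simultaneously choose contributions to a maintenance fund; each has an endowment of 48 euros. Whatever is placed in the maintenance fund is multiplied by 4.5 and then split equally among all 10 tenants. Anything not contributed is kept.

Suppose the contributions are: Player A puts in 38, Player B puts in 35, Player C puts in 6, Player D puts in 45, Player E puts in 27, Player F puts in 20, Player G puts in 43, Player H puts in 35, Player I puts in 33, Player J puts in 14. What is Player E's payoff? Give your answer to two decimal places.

154.20 euros

Total contributed: 38 + 35 + 6 + 45 + 27 + 20 + 43 + 35 + 33 + 14 = 296.
Each receives 4.5 × 296 / 10 = 133.20 from the maintenance fund.
Player E keeps 48 − 27 = 21, so Player E's payoff is 21 + 133.20 = 154.20.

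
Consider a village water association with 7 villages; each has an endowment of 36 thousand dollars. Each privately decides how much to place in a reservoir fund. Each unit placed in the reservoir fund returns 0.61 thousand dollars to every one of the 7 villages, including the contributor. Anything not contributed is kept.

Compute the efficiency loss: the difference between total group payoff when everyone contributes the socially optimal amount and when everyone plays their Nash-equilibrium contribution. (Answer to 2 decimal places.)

824.04 thousand dollars

The private return per contributed unit is 0.61 < 1, so contributing 0 is dominant for every player. At the Nash equilibrium everyone keeps their 36, and the group total is 7 × 36 = 252.
Each contributed unit returns 4.270 to the group as a whole (0.61 to each of 7 players), which exceeds 1, so the social optimum is full contribution: group total = 4.270 × 252 = 1076.04.
Efficiency loss = 1076.04 − 252 = 824.04.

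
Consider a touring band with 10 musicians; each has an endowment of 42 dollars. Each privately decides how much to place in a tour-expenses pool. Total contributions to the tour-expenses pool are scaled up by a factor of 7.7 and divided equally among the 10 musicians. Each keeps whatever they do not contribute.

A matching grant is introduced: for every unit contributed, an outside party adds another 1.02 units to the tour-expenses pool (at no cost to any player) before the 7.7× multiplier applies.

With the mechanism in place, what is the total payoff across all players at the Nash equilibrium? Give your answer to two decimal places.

6532.68 dollars

The effective private return per unit is now 7.7 × 2.02 / 10 = 1.5554 > 1, so every player's dominant strategy flips to full contribution.
So the Nash equilibrium is full contribution by all 10; the group earns 7.7 × 2.02 × 420 = 6532.68.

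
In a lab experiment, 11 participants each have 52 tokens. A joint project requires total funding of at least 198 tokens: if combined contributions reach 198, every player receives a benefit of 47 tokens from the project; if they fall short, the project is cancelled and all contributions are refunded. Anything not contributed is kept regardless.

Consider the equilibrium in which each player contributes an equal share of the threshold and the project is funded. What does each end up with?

Equal share of the threshold: 198/11 = 18.
At this profile no one gains by cutting their contribution: any cut drops the total below 198, the project is cancelled, contributions are refunded, and the deviator ends with 52, which is less than 52 − 18 + 47 = 81. Contributing more than 18 just wastes the excess. So contributing exactly 18 is a best response.
Each player's payoff: 52 − 18 + 47 = 81.

81 tokens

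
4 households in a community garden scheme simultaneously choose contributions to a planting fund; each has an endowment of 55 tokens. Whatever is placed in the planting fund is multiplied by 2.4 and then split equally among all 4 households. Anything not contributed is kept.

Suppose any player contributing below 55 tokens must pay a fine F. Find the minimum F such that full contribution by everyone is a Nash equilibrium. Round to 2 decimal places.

22.00 tokens

Given the others contribute fully, the best deviation is to contribute 0 (any partial contribution still incurs the fine and gives up units whose private return 0.6000 is below 1).
Deviating from 55 to 0 saves 55 tokens but forfeits the deviator's share of the drop in the planting fund: 2.4/4 × 55 = 33.00.
So the deviation gain is 55 − 33.00 = 22.00, and the fine must be at least 22.00 tokens to wipe it out.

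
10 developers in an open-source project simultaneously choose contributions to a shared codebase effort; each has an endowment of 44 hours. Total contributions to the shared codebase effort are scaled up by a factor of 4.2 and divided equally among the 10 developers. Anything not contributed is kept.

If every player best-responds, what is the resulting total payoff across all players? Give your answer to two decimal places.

Each contributed unit returns 4.2/10 = 0.4200 to its contributor — below 1 — so contributing 0 is dominant for every player. At the Nash equilibrium everyone keeps their 44, and the group total is 10 × 44 = 440.

440.00 hours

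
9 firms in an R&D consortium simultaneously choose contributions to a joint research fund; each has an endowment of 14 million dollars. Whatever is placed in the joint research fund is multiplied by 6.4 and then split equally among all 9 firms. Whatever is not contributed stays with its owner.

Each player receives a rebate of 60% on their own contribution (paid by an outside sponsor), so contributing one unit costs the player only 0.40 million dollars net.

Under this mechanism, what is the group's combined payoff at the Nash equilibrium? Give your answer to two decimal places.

With the mechanism, a contributed unit returns (6.4/9) / 0.40 = 1.7778 per unit of net cost to the contributor — now above 1 — so contributing fully is weakly dominant for every player.
So the Nash equilibrium is full contribution by all 9; the group earns 9 × (14 × 0.60 + 6.4 × 14) = 882.00.

882.00 million dollars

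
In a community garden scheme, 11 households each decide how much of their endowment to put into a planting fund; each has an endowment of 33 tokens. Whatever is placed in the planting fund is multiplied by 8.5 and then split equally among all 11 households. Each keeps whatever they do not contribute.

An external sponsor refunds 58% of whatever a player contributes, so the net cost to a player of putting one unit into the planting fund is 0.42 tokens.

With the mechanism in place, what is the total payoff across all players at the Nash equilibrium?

3296.04 tokens

Under the mechanism each unit contributed yields (8.5/11) / 0.42 = 1.8398 back to its contributor per unit of net cost, which exceeds 1, making full contribution the dominant choice for everyone.
At the Nash equilibrium everyone contributes 33. Group total payoff = 11 × (33 × 0.58 + 8.5 × 33) = 3296.04.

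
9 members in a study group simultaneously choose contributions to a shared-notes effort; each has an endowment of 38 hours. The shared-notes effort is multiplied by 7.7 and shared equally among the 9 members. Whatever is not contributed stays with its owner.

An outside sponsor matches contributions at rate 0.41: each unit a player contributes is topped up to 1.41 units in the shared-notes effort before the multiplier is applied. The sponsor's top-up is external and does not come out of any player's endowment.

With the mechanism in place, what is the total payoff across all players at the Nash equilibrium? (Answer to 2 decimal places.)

3713.09 hours

The effective private return per unit is now 7.7 × 1.41 / 9 = 1.2063 > 1, so every player's dominant strategy flips to full contribution.
So the Nash equilibrium is full contribution by all 9; the group earns 7.7 × 1.41 × 342 = 3713.09.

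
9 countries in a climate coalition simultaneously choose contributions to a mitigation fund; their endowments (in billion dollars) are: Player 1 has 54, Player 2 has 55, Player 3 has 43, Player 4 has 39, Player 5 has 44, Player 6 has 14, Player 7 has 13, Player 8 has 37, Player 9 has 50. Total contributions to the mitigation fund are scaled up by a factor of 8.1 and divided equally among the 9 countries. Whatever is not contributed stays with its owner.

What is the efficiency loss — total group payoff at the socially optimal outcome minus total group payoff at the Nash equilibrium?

2477.90 billion dollars

The private return per contributed unit is 8.1/9 = 0.9000 < 1 for every player regardless of endowment, so the Nash equilibrium is zero contribution and the group total is Σ E_j = 54 + 55 + 43 + 39 + 44 + 14 + 13 + 37 + 50 = 349.
Each contributed unit returns 8.100 to the group, so the social optimum is full contribution by everyone: group total = 8.100 × 349 = 2826.90.
Efficiency loss = (8.100 − 1) × 349 = 2477.90.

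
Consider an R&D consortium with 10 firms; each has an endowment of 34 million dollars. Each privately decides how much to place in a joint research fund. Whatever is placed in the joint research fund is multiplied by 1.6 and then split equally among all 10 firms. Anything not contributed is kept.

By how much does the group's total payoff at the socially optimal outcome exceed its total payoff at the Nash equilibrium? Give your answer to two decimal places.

204.00 million dollars

Each contributed unit returns 1.6/10 = 0.1600 to its contributor — below 1 — so contributing 0 is dominant for every player. At the Nash equilibrium everyone keeps their 34, and the group total is 10 × 34 = 340.
Each contributed unit returns 1.600 to the group as a whole (0.1600 to each of 10 players), which exceeds 1, so the social optimum is full contribution: group total = 1.600 × 340 = 544.00.
Efficiency loss = 544.00 − 340 = 204.00.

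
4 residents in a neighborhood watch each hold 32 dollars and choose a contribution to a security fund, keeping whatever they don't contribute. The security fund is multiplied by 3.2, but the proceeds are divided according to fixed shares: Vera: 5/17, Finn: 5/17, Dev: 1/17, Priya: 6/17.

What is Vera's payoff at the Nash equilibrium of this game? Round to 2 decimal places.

62.12 dollars

Each unit j contributes comes back to j as 3.2 × (j's share), so j prefers to contribute only if that share exceeds 1/3.2 = 0.3125; otherwise keeping the unit dominates.
The only share above 0.3125 is Priya's 6/17, contributing 32; the remaining 3 contribute 0. Total contributed: 32.
Vera keeps 32 and receives 3.2 × 32 × 5/17 = 30.12 from the security fund, for a payoff of 62.12.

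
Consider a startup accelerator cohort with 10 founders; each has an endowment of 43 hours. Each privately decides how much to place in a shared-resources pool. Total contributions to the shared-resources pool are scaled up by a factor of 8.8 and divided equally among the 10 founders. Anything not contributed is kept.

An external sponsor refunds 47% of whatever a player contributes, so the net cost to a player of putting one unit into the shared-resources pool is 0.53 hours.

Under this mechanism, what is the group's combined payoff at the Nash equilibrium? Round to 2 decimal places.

3986.10 hours

The effective private return per unit is now (8.8/10) / 0.53 = 1.6604 > 1, so every player's dominant strategy flips to full contribution.
So the Nash equilibrium is full contribution by all 10; the group earns 10 × (43 × 0.47 + 8.8 × 43) = 3986.10.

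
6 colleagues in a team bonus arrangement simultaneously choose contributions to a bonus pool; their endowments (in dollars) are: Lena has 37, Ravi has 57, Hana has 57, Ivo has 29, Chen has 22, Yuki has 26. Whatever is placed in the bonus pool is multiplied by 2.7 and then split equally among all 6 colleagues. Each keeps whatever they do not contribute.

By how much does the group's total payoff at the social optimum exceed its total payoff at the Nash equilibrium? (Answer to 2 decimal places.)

387.60 dollars

The private return per contributed unit is 2.7/6 = 0.4500 < 1 for every player regardless of endowment, so the Nash equilibrium is zero contribution and the group total is Σ E_j = 37 + 57 + 57 + 29 + 22 + 26 = 228.
Each contributed unit returns 2.700 to the group, so the social optimum is full contribution by everyone: group total = 2.700 × 228 = 615.60.
Efficiency loss = (2.700 − 1) × 228 = 387.60.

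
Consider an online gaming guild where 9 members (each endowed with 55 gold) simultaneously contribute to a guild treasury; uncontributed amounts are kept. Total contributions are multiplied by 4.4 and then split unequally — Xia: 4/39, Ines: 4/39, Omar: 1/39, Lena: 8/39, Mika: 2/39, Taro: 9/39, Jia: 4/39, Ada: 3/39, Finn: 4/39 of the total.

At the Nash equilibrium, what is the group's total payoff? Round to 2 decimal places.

682.00 gold

A player with share s gets back 4.4·s per unit contributed, so full contribution is dominant for anyone with s > 1/4.4 = 0.2273 and zero contribution is dominant for anyone below.
Taro alone (share 9/39) is above the threshold, contributing 55; the remaining 8 contribute 0. Total contributed: 55.
The guild treasury pays out 4.4 × 55 = 242.00 in total (split across the unequal shares, but the aggregate is all that matters for the group sum).
The 8 free-riders keep 55 each, adding 440. Group total = 440 + 242.00 = 682.00.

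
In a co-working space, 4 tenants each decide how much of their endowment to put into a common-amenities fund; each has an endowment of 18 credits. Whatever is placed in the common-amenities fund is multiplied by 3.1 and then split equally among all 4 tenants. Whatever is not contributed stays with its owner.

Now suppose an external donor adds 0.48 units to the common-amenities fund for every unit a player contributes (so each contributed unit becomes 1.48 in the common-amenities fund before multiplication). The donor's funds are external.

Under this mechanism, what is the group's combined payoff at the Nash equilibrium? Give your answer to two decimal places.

Under the mechanism each unit contributed yields 3.1 × 1.48 / 4 = 1.1470 back to its contributor per unit of net cost, which exceeds 1, making full contribution the dominant choice for everyone.
So the Nash equilibrium is full contribution by all 4; the group earns 3.1 × 1.48 × 72 = 330.34.

330.34 credits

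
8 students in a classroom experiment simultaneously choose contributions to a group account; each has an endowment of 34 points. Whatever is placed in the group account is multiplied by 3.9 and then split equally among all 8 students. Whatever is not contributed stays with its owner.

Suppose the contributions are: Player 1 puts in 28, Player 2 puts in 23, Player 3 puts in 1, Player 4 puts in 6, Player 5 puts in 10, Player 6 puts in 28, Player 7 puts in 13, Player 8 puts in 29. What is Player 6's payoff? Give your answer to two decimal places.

73.28 points

Total contributed: 28 + 23 + 1 + 6 + 10 + 28 + 13 + 29 = 138.
Each receives 3.9 × 138 / 8 = 67.28 from the group account.
Player 6 keeps 34 − 28 = 6, so Player 6's payoff is 6 + 67.28 = 73.28.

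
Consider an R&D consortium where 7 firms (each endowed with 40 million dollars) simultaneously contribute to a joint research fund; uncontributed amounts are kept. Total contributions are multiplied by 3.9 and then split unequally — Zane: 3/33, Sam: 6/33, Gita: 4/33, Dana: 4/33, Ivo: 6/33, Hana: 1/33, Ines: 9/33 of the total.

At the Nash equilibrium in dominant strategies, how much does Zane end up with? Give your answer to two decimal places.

54.18 million dollars

Player j's private return per contributed unit is 3.9 × (j's share). Contributing is weakly dominant for j when that share is at least 1/3.9 = 0.2564, and contributing 0 is dominant otherwise.
Only Ines (9/33) clears that bar, contributing 40; the remaining 6 contribute 0. Total contributed: 40.
Zane keeps 40 and receives 3.9 × 40 × 3/33 = 14.18 from the joint research fund, for a payoff of 54.18.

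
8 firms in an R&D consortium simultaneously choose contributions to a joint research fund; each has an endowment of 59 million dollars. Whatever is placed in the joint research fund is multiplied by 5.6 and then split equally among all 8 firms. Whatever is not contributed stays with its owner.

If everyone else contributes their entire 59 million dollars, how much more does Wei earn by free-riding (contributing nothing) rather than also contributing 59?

Switching from a contribution of 59 to 0 lets Wei keep an extra 59 million dollars, but lowers the joint research fund by 59, which costs Wei their own share of that drop: 5.6/8 × 59 = 41.30.
Net gain = 59 − 41.30 = 17.70. The private return per contributed unit (0.7000) is below 1, so free-riding is indeed the best response regardless of what the others do.

17.70 million dollars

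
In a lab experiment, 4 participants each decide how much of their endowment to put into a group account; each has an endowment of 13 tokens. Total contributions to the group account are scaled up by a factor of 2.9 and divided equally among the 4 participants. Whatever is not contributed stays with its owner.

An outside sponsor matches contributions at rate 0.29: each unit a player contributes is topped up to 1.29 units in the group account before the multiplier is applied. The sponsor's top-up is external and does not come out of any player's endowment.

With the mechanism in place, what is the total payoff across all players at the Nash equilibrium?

52.00 tokens

With the mechanism, a contributed unit returns 2.9 × 1.29 / 4 = 0.9353 per unit of net cost — still below 1 — so contributing 0 remains dominant for every player.
Everyone keeps their endowment and the group total is 4 × 13 = 52.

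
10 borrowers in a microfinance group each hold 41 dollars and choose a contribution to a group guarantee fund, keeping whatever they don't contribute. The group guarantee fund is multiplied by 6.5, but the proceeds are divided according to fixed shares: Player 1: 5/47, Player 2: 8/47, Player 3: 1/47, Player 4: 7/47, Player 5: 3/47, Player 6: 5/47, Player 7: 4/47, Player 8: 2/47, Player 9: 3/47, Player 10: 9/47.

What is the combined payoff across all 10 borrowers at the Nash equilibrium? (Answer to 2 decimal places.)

861.00 dollars

A player with share s gets back 6.5·s per unit contributed, so full contribution is dominant for anyone with s > 1/6.5 = 0.1538 and zero contribution is dominant for anyone below.
The shares above 0.1538 belong to Player 2 and Player 10, contributing 41 each; the remaining 8 contribute 0. Total contributed: 82.
The group guarantee fund pays out 6.5 × 82 = 533.00 in total (split across the unequal shares, but the aggregate is all that matters for the group sum).
The 8 free-riders keep 41 each, adding 328. Group total = 328 + 533.00 = 861.00.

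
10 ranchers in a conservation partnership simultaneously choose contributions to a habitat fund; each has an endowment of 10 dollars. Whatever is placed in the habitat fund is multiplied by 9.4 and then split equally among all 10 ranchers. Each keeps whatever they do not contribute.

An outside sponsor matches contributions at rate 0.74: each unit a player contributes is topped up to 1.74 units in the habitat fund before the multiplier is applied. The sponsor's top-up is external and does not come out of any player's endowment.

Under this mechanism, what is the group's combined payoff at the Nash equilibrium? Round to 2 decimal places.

1635.60 dollars

Under the mechanism each unit contributed yields 9.4 × 1.74 / 10 = 1.6356 back to its contributor per unit of net cost, which exceeds 1, making full contribution the dominant choice for everyone.
So the Nash equilibrium is full contribution by all 10; the group earns 9.4 × 1.74 × 100 = 1635.60.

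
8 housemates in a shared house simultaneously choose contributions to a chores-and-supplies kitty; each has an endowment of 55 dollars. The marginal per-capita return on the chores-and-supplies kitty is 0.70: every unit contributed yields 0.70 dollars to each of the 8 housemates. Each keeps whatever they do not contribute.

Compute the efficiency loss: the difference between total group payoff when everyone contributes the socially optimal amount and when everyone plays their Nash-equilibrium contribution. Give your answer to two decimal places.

The private return per contributed unit is 0.70 < 1, so contributing 0 is dominant for every player. At the Nash equilibrium everyone keeps their 55, and the group total is 8 × 55 = 440.
Each contributed unit returns 5.600 to the group as a whole (0.70 to each of 8 players), which exceeds 1, so the social optimum is full contribution: group total = 5.600 × 440 = 2464.00.
Efficiency loss = 2464.00 − 440 = 2024.00.

2024.00 dollars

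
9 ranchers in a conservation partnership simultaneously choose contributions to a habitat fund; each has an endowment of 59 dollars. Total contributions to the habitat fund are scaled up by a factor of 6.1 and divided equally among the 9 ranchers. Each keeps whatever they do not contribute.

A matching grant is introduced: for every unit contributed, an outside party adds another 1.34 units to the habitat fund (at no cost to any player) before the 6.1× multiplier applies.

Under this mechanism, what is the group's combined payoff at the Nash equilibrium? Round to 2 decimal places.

7579.49 dollars

Under the mechanism each unit contributed yields 6.1 × 2.34 / 9 = 1.5860 back to its contributor per unit of net cost, which exceeds 1, making full contribution the dominant choice for everyone.
So the Nash equilibrium is full contribution by all 9; the group earns 6.1 × 2.34 × 531 = 7579.49.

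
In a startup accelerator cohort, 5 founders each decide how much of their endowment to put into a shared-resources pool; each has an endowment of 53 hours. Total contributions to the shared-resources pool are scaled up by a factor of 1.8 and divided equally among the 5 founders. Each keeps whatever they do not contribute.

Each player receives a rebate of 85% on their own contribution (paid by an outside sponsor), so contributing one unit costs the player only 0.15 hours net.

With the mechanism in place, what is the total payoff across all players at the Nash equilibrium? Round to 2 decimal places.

702.25 hours

With the mechanism, a contributed unit returns (1.8/5) / 0.15 = 2.4000 per unit of net cost to the contributor — now above 1 — so contributing fully is weakly dominant for every player.
At the Nash equilibrium everyone contributes 53. Group total payoff = 5 × (53 × 0.85 + 1.8 × 53) = 702.25.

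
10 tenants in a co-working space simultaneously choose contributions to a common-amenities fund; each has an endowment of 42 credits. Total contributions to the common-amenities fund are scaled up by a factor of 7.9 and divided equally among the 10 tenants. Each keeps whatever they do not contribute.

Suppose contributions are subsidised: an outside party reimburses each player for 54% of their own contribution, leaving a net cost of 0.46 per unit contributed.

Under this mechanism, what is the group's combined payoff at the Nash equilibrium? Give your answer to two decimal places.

The effective private return per unit is now (7.9/10) / 0.46 = 1.7174 > 1, so every player's dominant strategy flips to full contribution.
At the Nash equilibrium everyone contributes 42. Group total payoff = 10 × (42 × 0.54 + 7.9 × 42) = 3544.80.

3544.80 credits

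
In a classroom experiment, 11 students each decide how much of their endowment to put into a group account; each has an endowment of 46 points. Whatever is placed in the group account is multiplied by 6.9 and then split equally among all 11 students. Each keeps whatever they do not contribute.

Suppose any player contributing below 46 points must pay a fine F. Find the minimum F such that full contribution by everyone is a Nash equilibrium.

Given the others contribute fully, the best deviation is to contribute 0 (any partial contribution still incurs the fine and gives up units whose private return 0.6273 is below 1).
Deviating from 46 to 0 saves 46 points but forfeits the deviator's share of the drop in the group account: 6.9/11 × 46 = 28.85.
So the deviation gain is 46 − 28.85 = 17.15, and the fine must be at least 17.15 points to wipe it out.

17.15 points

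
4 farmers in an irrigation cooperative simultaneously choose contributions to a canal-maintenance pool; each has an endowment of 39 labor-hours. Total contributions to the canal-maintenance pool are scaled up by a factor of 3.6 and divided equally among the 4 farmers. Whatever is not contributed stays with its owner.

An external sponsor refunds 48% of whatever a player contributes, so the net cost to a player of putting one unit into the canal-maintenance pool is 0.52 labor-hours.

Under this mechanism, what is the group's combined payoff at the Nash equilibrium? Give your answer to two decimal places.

The effective private return per unit is now (3.6/4) / 0.52 = 1.7308 > 1, so every player's dominant strategy flips to full contribution.
So the Nash equilibrium is full contribution by all 4; the group earns 4 × (39 × 0.48 + 3.6 × 39) = 636.48.

636.48 labor-hours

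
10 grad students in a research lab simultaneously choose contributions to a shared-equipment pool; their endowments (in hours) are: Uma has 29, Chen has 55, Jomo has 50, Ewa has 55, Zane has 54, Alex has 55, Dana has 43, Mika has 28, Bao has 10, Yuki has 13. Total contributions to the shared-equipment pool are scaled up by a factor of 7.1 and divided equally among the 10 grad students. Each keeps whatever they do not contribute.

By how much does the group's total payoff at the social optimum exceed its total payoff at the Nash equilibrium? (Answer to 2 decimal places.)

The private return per contributed unit is 7.1/10 = 0.7100 < 1 for every player regardless of endowment, so the Nash equilibrium is zero contribution and the group total is Σ E_j = 29 + 55 + 50 + 55 + 54 + 55 + 43 + 28 + 10 + 13 = 392.
Each contributed unit returns 7.100 to the group, so the social optimum is full contribution by everyone: group total = 7.100 × 392 = 2783.20.
Efficiency loss = (7.100 − 1) × 392 = 2391.20.

2391.20 hours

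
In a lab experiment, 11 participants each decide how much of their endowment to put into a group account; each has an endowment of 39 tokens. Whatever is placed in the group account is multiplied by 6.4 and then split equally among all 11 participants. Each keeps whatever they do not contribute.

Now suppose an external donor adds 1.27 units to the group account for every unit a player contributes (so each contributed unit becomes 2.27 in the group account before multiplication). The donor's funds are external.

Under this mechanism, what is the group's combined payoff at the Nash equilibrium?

With the mechanism, a contributed unit returns 6.4 × 2.27 / 11 = 1.3207 per unit of net cost to the contributor — now above 1 — so contributing fully is weakly dominant for every player.
So the Nash equilibrium is full contribution by all 11; the group earns 6.4 × 2.27 × 429 = 6232.51.

6232.51 tokens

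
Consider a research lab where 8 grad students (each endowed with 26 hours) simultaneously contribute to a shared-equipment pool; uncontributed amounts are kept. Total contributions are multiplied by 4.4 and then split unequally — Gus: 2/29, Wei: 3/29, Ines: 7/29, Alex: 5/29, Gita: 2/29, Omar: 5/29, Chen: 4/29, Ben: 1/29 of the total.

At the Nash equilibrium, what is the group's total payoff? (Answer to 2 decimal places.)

296.40 hours

For player j, contributing a unit is worthwhile iff 4.4 × (j's share) ≥ 1, i.e. iff j's share is at least 0.2273.
The only share above 0.2273 is Ines's 7/29, contributing 26; the remaining 7 contribute 0. Total contributed: 26.
The shared-equipment pool pays out 4.4 × 26 = 114.40 in total (split across the unequal shares, but the aggregate is all that matters for the group sum).
The 7 free-riders keep 26 each, adding 182. Group total = 182 + 114.40 = 296.40.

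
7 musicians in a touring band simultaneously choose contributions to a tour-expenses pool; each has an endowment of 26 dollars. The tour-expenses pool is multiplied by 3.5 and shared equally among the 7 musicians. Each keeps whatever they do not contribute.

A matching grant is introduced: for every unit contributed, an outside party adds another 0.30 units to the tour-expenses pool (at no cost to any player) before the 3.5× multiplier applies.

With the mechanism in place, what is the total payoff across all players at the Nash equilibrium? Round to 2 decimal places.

182.00 dollars

The effective private return is 3.5 × 1.30 / 7 = 0.6500, which is still under 1, so the mechanism doesn't change anyone's dominant strategy: zero contribution.
Everyone keeps their endowment and the group total is 7 × 26 = 182.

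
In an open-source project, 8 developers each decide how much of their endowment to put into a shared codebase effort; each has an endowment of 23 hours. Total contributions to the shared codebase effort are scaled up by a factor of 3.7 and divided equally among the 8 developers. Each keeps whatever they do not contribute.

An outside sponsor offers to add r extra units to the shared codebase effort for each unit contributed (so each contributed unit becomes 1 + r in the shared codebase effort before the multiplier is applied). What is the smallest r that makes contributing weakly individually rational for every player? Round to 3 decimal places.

With matching at rate r, one contributed unit becomes (1 + r) in the shared codebase effort and returns 3.7 × (1 + r) / 8 to the contributor.
Setting this equal to 1: 1 + r = 8/3.7 = 2.1622.
So the minimum matching rate is r = 2.1622 − 1 = 1.162.

1.162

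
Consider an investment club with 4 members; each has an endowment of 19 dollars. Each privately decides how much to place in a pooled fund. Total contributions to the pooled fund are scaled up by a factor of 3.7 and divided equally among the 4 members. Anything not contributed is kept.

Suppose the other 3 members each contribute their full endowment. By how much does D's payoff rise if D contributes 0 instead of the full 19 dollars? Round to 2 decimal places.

1.43 dollars

Switching from a contribution of 19 to 0 lets D keep an extra 19 dollars, but lowers the pooled fund by 19, which costs D their own share of that drop: 3.7/4 × 19 = 17.57.
Net gain = 19 − 17.57 = 1.43. The private return per contributed unit (0.9250) is below 1, so free-riding is indeed the best response regardless of what the others do.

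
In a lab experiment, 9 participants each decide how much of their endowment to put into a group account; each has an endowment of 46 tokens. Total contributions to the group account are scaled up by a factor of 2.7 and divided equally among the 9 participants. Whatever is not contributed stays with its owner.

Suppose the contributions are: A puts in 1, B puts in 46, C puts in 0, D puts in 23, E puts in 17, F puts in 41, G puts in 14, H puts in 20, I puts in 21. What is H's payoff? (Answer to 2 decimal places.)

80.90 tokens

Total contributed: 1 + 46 + 0 + 23 + 17 + 41 + 14 + 20 + 21 = 183.
Each receives 2.7 × 183 / 9 = 54.90 from the group account.
H keeps 46 − 20 = 26, so H's payoff is 26 + 54.90 = 80.90.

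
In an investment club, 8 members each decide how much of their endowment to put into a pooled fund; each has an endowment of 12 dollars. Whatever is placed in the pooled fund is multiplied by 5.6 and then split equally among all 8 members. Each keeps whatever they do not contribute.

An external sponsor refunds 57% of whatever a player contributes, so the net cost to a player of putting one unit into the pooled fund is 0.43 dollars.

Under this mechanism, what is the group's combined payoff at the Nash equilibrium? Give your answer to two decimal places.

The effective private return per unit is now (5.6/8) / 0.43 = 1.6279 > 1, so every player's dominant strategy flips to full contribution.
At the Nash equilibrium everyone contributes 12. Group total payoff = 8 × (12 × 0.57 + 5.6 × 12) = 592.32.

592.32 dollars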